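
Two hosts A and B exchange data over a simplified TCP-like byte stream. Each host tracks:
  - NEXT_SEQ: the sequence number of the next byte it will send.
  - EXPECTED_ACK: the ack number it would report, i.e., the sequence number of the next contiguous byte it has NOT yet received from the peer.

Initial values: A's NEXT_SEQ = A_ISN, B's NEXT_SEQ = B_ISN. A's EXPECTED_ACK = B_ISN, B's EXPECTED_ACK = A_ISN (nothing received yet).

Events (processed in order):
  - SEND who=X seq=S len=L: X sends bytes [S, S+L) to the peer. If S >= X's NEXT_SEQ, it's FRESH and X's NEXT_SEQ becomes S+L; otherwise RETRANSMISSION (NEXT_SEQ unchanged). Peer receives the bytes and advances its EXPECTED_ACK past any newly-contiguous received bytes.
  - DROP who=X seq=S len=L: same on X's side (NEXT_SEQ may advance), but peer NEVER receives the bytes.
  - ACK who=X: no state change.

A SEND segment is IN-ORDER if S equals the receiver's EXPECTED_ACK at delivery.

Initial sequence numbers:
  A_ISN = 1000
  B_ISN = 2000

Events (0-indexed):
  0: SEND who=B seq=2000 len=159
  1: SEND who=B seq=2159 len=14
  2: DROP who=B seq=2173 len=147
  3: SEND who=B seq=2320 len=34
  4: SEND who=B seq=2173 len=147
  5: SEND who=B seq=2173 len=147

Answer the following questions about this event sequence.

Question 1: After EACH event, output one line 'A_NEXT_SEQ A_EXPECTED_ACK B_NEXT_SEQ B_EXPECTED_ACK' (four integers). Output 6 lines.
1000 2159 2159 1000
1000 2173 2173 1000
1000 2173 2320 1000
1000 2173 2354 1000
1000 2354 2354 1000
1000 2354 2354 1000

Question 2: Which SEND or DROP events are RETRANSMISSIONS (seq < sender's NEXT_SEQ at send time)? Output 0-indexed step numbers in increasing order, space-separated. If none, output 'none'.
Step 0: SEND seq=2000 -> fresh
Step 1: SEND seq=2159 -> fresh
Step 2: DROP seq=2173 -> fresh
Step 3: SEND seq=2320 -> fresh
Step 4: SEND seq=2173 -> retransmit
Step 5: SEND seq=2173 -> retransmit

Answer: 4 5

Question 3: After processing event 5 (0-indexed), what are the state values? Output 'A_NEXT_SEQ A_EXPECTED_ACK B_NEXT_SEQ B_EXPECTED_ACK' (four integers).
After event 0: A_seq=1000 A_ack=2159 B_seq=2159 B_ack=1000
After event 1: A_seq=1000 A_ack=2173 B_seq=2173 B_ack=1000
After event 2: A_seq=1000 A_ack=2173 B_seq=2320 B_ack=1000
After event 3: A_seq=1000 A_ack=2173 B_seq=2354 B_ack=1000
After event 4: A_seq=1000 A_ack=2354 B_seq=2354 B_ack=1000
After event 5: A_seq=1000 A_ack=2354 B_seq=2354 B_ack=1000

1000 2354 2354 1000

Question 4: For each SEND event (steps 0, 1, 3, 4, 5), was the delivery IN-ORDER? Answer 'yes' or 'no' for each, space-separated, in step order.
Answer: yes yes no yes no

Derivation:
Step 0: SEND seq=2000 -> in-order
Step 1: SEND seq=2159 -> in-order
Step 3: SEND seq=2320 -> out-of-order
Step 4: SEND seq=2173 -> in-order
Step 5: SEND seq=2173 -> out-of-order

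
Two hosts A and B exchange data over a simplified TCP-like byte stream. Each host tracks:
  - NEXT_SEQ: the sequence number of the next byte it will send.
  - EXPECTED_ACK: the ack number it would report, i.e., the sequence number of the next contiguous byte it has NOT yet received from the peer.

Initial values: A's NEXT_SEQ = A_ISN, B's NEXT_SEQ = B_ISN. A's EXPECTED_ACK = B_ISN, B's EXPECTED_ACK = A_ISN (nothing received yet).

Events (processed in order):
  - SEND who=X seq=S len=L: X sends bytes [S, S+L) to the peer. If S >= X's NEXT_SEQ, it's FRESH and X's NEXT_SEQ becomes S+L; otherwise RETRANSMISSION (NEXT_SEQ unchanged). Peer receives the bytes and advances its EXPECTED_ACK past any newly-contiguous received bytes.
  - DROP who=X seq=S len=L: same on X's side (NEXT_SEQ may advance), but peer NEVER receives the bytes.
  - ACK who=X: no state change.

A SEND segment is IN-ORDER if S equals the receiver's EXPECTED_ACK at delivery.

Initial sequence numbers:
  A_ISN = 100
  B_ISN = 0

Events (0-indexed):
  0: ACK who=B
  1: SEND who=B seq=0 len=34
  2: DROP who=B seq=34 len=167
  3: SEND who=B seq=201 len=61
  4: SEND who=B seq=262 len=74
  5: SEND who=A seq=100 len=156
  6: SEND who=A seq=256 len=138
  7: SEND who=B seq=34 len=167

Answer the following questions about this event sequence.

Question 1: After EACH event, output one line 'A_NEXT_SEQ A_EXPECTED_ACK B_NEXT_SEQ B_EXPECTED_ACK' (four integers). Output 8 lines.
100 0 0 100
100 34 34 100
100 34 201 100
100 34 262 100
100 34 336 100
256 34 336 256
394 34 336 394
394 336 336 394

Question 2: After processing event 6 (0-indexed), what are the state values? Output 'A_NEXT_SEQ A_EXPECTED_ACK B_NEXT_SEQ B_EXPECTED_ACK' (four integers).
After event 0: A_seq=100 A_ack=0 B_seq=0 B_ack=100
After event 1: A_seq=100 A_ack=34 B_seq=34 B_ack=100
After event 2: A_seq=100 A_ack=34 B_seq=201 B_ack=100
After event 3: A_seq=100 A_ack=34 B_seq=262 B_ack=100
After event 4: A_seq=100 A_ack=34 B_seq=336 B_ack=100
After event 5: A_seq=256 A_ack=34 B_seq=336 B_ack=256
After event 6: A_seq=394 A_ack=34 B_seq=336 B_ack=394

394 34 336 394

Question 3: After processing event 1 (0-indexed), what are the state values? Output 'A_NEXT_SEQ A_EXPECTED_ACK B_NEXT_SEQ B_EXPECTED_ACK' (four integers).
After event 0: A_seq=100 A_ack=0 B_seq=0 B_ack=100
After event 1: A_seq=100 A_ack=34 B_seq=34 B_ack=100

100 34 34 100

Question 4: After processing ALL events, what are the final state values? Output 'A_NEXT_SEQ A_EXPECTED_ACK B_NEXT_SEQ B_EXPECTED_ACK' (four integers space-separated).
Answer: 394 336 336 394

Derivation:
After event 0: A_seq=100 A_ack=0 B_seq=0 B_ack=100
After event 1: A_seq=100 A_ack=34 B_seq=34 B_ack=100
After event 2: A_seq=100 A_ack=34 B_seq=201 B_ack=100
After event 3: A_seq=100 A_ack=34 B_seq=262 B_ack=100
After event 4: A_seq=100 A_ack=34 B_seq=336 B_ack=100
After event 5: A_seq=256 A_ack=34 B_seq=336 B_ack=256
After event 6: A_seq=394 A_ack=34 B_seq=336 B_ack=394
After event 7: A_seq=394 A_ack=336 B_seq=336 B_ack=394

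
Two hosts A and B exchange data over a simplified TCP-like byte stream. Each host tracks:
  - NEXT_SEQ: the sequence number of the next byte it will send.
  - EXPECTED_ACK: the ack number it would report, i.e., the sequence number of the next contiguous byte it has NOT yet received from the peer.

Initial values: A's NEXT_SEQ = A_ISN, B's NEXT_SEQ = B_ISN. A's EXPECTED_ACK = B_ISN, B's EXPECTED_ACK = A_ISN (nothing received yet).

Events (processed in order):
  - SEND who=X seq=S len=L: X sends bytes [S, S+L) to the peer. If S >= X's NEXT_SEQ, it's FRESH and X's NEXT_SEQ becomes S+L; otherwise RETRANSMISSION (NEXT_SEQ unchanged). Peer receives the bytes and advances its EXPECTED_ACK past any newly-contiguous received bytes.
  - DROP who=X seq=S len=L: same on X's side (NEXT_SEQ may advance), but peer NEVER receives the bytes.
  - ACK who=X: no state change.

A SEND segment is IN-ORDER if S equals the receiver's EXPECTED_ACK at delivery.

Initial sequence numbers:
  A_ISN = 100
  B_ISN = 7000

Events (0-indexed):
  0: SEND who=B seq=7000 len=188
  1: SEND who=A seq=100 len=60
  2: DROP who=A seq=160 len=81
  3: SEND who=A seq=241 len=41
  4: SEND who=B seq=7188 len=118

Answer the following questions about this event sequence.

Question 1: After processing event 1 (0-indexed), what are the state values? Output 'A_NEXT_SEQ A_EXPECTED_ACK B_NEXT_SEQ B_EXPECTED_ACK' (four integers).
After event 0: A_seq=100 A_ack=7188 B_seq=7188 B_ack=100
After event 1: A_seq=160 A_ack=7188 B_seq=7188 B_ack=160

160 7188 7188 160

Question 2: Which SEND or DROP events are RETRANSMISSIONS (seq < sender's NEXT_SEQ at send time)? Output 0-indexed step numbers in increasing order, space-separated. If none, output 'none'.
Step 0: SEND seq=7000 -> fresh
Step 1: SEND seq=100 -> fresh
Step 2: DROP seq=160 -> fresh
Step 3: SEND seq=241 -> fresh
Step 4: SEND seq=7188 -> fresh

Answer: none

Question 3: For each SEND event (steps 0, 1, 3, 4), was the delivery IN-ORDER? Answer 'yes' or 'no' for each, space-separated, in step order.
Answer: yes yes no yes

Derivation:
Step 0: SEND seq=7000 -> in-order
Step 1: SEND seq=100 -> in-order
Step 3: SEND seq=241 -> out-of-order
Step 4: SEND seq=7188 -> in-order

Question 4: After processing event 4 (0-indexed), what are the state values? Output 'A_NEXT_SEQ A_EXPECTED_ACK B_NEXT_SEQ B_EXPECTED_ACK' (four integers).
After event 0: A_seq=100 A_ack=7188 B_seq=7188 B_ack=100
After event 1: A_seq=160 A_ack=7188 B_seq=7188 B_ack=160
After event 2: A_seq=241 A_ack=7188 B_seq=7188 B_ack=160
After event 3: A_seq=282 A_ack=7188 B_seq=7188 B_ack=160
After event 4: A_seq=282 A_ack=7306 B_seq=7306 B_ack=160

282 7306 7306 160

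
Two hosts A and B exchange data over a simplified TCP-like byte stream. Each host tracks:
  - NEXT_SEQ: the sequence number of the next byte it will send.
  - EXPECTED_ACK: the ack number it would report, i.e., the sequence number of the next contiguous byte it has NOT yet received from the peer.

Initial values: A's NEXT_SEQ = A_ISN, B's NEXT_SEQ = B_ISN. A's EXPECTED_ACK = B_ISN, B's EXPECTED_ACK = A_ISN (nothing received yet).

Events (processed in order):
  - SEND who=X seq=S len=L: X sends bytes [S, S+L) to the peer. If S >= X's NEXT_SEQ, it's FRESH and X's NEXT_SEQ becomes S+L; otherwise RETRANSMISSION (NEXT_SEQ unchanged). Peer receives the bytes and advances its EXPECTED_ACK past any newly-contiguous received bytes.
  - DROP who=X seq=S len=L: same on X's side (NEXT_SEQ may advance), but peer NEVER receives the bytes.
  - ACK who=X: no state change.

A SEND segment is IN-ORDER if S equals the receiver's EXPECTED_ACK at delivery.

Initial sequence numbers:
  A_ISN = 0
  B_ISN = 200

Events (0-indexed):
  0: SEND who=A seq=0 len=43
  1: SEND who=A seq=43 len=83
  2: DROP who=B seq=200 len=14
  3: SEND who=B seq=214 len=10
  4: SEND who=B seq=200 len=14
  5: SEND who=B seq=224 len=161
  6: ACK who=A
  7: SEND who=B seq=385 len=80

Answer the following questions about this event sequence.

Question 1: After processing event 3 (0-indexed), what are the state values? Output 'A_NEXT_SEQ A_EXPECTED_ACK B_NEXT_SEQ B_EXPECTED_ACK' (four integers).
After event 0: A_seq=43 A_ack=200 B_seq=200 B_ack=43
After event 1: A_seq=126 A_ack=200 B_seq=200 B_ack=126
After event 2: A_seq=126 A_ack=200 B_seq=214 B_ack=126
After event 3: A_seq=126 A_ack=200 B_seq=224 B_ack=126

126 200 224 126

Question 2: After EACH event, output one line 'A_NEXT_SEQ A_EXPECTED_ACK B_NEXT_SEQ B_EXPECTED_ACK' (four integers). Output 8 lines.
43 200 200 43
126 200 200 126
126 200 214 126
126 200 224 126
126 224 224 126
126 385 385 126
126 385 385 126
126 465 465 126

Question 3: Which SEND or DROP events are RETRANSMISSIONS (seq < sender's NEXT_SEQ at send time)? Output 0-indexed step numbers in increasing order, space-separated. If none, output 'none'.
Step 0: SEND seq=0 -> fresh
Step 1: SEND seq=43 -> fresh
Step 2: DROP seq=200 -> fresh
Step 3: SEND seq=214 -> fresh
Step 4: SEND seq=200 -> retransmit
Step 5: SEND seq=224 -> fresh
Step 7: SEND seq=385 -> fresh

Answer: 4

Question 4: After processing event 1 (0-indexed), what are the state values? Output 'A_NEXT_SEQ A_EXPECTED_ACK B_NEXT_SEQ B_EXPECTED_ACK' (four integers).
After event 0: A_seq=43 A_ack=200 B_seq=200 B_ack=43
After event 1: A_seq=126 A_ack=200 B_seq=200 B_ack=126

126 200 200 126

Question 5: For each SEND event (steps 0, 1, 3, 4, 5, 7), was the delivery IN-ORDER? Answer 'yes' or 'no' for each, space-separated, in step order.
Step 0: SEND seq=0 -> in-order
Step 1: SEND seq=43 -> in-order
Step 3: SEND seq=214 -> out-of-order
Step 4: SEND seq=200 -> in-order
Step 5: SEND seq=224 -> in-order
Step 7: SEND seq=385 -> in-order

Answer: yes yes no yes yes yes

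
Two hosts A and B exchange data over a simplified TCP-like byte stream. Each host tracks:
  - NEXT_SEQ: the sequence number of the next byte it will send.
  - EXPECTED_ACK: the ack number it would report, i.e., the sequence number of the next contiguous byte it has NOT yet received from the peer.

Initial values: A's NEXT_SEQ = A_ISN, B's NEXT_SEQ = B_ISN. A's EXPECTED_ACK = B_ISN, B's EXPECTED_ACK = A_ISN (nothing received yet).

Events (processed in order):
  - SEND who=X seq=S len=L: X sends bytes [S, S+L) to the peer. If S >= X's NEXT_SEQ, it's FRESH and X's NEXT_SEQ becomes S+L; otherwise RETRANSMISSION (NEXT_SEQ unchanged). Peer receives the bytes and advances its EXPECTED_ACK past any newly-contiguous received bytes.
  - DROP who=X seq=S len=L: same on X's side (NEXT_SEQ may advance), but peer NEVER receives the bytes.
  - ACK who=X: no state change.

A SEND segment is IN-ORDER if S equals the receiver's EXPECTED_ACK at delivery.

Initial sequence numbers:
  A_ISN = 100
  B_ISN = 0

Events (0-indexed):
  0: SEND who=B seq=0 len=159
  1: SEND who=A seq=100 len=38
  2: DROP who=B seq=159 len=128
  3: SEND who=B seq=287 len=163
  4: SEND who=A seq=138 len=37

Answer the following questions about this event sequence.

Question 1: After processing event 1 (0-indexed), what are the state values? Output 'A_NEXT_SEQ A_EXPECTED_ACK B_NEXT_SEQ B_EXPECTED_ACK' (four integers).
After event 0: A_seq=100 A_ack=159 B_seq=159 B_ack=100
After event 1: A_seq=138 A_ack=159 B_seq=159 B_ack=138

138 159 159 138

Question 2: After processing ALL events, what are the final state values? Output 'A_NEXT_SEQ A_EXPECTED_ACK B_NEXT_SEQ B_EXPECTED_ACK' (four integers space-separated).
After event 0: A_seq=100 A_ack=159 B_seq=159 B_ack=100
After event 1: A_seq=138 A_ack=159 B_seq=159 B_ack=138
After event 2: A_seq=138 A_ack=159 B_seq=287 B_ack=138
After event 3: A_seq=138 A_ack=159 B_seq=450 B_ack=138
After event 4: A_seq=175 A_ack=159 B_seq=450 B_ack=175

Answer: 175 159 450 175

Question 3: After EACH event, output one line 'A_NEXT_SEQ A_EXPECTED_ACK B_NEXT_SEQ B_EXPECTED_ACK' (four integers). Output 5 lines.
100 159 159 100
138 159 159 138
138 159 287 138
138 159 450 138
175 159 450 175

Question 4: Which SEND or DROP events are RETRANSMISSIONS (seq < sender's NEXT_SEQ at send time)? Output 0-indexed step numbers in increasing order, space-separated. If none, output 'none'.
Step 0: SEND seq=0 -> fresh
Step 1: SEND seq=100 -> fresh
Step 2: DROP seq=159 -> fresh
Step 3: SEND seq=287 -> fresh
Step 4: SEND seq=138 -> fresh

Answer: none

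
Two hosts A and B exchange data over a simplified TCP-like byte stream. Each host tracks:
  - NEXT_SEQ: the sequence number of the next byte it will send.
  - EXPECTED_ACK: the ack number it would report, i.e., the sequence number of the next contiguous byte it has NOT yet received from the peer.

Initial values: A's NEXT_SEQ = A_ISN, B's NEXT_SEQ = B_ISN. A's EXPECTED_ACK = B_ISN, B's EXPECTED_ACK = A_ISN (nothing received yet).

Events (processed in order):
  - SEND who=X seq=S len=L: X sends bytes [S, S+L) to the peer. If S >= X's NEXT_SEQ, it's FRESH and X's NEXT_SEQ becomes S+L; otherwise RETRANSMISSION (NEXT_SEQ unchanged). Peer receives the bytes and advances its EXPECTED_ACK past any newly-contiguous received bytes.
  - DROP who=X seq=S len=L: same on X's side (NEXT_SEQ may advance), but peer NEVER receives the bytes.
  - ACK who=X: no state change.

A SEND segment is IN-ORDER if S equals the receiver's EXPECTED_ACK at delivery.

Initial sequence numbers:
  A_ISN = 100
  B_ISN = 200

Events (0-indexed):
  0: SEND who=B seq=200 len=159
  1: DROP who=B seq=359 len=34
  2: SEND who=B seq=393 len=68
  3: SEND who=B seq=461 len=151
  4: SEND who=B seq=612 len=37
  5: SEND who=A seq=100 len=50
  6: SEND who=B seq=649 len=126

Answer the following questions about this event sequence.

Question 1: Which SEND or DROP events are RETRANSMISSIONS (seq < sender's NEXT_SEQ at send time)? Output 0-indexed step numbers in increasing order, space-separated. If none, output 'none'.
Step 0: SEND seq=200 -> fresh
Step 1: DROP seq=359 -> fresh
Step 2: SEND seq=393 -> fresh
Step 3: SEND seq=461 -> fresh
Step 4: SEND seq=612 -> fresh
Step 5: SEND seq=100 -> fresh
Step 6: SEND seq=649 -> fresh

Answer: none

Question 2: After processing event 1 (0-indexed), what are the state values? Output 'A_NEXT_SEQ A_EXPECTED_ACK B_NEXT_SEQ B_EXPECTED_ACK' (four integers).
After event 0: A_seq=100 A_ack=359 B_seq=359 B_ack=100
After event 1: A_seq=100 A_ack=359 B_seq=393 B_ack=100

100 359 393 100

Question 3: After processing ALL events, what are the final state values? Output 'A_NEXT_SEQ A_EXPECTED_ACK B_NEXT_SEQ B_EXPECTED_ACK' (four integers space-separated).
After event 0: A_seq=100 A_ack=359 B_seq=359 B_ack=100
After event 1: A_seq=100 A_ack=359 B_seq=393 B_ack=100
After event 2: A_seq=100 A_ack=359 B_seq=461 B_ack=100
After event 3: A_seq=100 A_ack=359 B_seq=612 B_ack=100
After event 4: A_seq=100 A_ack=359 B_seq=649 B_ack=100
After event 5: A_seq=150 A_ack=359 B_seq=649 B_ack=150
After event 6: A_seq=150 A_ack=359 B_seq=775 B_ack=150

Answer: 150 359 775 150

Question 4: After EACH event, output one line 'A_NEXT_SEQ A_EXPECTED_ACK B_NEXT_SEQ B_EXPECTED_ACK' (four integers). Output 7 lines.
100 359 359 100
100 359 393 100
100 359 461 100
100 359 612 100
100 359 649 100
150 359 649 150
150 359 775 150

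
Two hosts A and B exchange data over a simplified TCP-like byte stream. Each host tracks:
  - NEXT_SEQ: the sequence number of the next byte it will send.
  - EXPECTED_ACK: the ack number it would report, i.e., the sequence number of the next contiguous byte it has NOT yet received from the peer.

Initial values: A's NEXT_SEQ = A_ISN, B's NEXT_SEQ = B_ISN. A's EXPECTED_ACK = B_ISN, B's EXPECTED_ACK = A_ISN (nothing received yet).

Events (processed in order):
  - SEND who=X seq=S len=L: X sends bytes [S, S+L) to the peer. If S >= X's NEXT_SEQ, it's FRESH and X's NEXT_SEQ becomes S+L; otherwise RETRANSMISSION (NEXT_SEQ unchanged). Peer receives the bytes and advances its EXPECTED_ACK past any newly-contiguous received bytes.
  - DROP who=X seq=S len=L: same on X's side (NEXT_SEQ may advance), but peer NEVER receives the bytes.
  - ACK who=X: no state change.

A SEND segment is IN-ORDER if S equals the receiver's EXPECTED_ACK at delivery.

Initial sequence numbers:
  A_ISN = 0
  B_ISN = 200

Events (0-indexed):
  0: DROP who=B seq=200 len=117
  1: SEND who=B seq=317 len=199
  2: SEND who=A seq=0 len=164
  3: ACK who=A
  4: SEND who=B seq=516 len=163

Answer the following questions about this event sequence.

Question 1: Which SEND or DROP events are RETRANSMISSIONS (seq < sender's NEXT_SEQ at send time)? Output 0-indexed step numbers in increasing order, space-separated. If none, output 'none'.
Step 0: DROP seq=200 -> fresh
Step 1: SEND seq=317 -> fresh
Step 2: SEND seq=0 -> fresh
Step 4: SEND seq=516 -> fresh

Answer: none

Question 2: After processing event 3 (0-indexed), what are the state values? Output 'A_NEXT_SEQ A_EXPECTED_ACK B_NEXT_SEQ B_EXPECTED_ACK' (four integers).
After event 0: A_seq=0 A_ack=200 B_seq=317 B_ack=0
After event 1: A_seq=0 A_ack=200 B_seq=516 B_ack=0
After event 2: A_seq=164 A_ack=200 B_seq=516 B_ack=164
After event 3: A_seq=164 A_ack=200 B_seq=516 B_ack=164

164 200 516 164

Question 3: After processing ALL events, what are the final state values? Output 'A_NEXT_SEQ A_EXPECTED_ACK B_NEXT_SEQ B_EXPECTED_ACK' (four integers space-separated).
Answer: 164 200 679 164

Derivation:
After event 0: A_seq=0 A_ack=200 B_seq=317 B_ack=0
After event 1: A_seq=0 A_ack=200 B_seq=516 B_ack=0
After event 2: A_seq=164 A_ack=200 B_seq=516 B_ack=164
After event 3: A_seq=164 A_ack=200 B_seq=516 B_ack=164
After event 4: A_seq=164 A_ack=200 B_seq=679 B_ack=164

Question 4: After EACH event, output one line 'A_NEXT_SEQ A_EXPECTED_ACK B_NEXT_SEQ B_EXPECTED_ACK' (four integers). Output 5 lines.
0 200 317 0
0 200 516 0
164 200 516 164
164 200 516 164
164 200 679 164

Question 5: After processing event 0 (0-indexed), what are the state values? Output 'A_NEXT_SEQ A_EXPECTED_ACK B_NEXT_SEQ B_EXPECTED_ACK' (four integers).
After event 0: A_seq=0 A_ack=200 B_seq=317 B_ack=0

0 200 317 0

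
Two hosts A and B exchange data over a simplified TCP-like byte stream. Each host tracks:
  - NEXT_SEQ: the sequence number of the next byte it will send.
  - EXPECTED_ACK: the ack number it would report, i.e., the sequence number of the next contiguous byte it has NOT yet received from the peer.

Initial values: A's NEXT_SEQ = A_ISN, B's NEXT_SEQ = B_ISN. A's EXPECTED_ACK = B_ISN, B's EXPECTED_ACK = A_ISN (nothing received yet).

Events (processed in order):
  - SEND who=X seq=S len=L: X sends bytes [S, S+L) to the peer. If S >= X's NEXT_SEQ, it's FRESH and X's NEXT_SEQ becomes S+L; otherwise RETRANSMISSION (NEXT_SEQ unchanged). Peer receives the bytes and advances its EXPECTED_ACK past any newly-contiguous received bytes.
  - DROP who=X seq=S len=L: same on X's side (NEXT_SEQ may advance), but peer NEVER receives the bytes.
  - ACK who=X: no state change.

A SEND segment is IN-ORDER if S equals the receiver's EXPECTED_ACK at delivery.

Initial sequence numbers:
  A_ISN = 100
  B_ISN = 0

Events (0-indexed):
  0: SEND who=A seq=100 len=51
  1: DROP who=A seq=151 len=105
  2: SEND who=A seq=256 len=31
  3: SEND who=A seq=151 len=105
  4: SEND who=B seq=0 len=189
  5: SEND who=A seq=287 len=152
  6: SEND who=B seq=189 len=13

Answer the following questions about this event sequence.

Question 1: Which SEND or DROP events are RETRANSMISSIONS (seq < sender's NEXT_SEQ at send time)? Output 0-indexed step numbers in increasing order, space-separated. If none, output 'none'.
Answer: 3

Derivation:
Step 0: SEND seq=100 -> fresh
Step 1: DROP seq=151 -> fresh
Step 2: SEND seq=256 -> fresh
Step 3: SEND seq=151 -> retransmit
Step 4: SEND seq=0 -> fresh
Step 5: SEND seq=287 -> fresh
Step 6: SEND seq=189 -> fresh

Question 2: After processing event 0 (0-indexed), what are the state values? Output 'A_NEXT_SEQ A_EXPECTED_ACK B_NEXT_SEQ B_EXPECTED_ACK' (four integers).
After event 0: A_seq=151 A_ack=0 B_seq=0 B_ack=151

151 0 0 151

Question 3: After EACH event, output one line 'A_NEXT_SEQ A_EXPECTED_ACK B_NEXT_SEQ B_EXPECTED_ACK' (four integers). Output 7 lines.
151 0 0 151
256 0 0 151
287 0 0 151
287 0 0 287
287 189 189 287
439 189 189 439
439 202 202 439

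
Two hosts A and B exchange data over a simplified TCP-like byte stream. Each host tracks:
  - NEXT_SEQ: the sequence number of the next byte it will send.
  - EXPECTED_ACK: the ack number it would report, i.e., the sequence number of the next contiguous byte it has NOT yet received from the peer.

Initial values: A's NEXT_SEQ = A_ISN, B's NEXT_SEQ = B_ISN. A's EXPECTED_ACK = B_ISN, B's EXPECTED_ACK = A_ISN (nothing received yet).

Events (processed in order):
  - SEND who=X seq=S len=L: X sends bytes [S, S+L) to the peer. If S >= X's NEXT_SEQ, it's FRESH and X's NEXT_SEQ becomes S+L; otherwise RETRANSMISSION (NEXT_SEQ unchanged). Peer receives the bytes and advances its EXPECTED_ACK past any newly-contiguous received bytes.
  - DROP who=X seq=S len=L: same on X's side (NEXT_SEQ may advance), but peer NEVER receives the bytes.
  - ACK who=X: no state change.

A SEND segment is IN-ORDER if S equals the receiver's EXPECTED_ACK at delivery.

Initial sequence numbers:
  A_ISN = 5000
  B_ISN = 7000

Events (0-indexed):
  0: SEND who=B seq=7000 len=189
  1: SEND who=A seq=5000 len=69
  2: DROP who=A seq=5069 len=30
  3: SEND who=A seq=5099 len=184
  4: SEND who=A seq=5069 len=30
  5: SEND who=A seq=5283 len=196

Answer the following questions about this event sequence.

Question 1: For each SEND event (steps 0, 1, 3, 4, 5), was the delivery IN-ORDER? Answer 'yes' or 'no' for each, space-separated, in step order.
Answer: yes yes no yes yes

Derivation:
Step 0: SEND seq=7000 -> in-order
Step 1: SEND seq=5000 -> in-order
Step 3: SEND seq=5099 -> out-of-order
Step 4: SEND seq=5069 -> in-order
Step 5: SEND seq=5283 -> in-order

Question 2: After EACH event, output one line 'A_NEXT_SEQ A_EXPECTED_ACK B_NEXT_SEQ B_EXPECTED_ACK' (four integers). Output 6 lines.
5000 7189 7189 5000
5069 7189 7189 5069
5099 7189 7189 5069
5283 7189 7189 5069
5283 7189 7189 5283
5479 7189 7189 5479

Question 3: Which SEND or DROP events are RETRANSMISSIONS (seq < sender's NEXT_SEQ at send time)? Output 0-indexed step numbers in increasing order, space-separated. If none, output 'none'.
Step 0: SEND seq=7000 -> fresh
Step 1: SEND seq=5000 -> fresh
Step 2: DROP seq=5069 -> fresh
Step 3: SEND seq=5099 -> fresh
Step 4: SEND seq=5069 -> retransmit
Step 5: SEND seq=5283 -> fresh

Answer: 4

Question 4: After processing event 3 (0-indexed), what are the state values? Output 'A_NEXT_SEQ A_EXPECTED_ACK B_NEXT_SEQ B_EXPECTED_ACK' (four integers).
After event 0: A_seq=5000 A_ack=7189 B_seq=7189 B_ack=5000
After event 1: A_seq=5069 A_ack=7189 B_seq=7189 B_ack=5069
After event 2: A_seq=5099 A_ack=7189 B_seq=7189 B_ack=5069
After event 3: A_seq=5283 A_ack=7189 B_seq=7189 B_ack=5069

5283 7189 7189 5069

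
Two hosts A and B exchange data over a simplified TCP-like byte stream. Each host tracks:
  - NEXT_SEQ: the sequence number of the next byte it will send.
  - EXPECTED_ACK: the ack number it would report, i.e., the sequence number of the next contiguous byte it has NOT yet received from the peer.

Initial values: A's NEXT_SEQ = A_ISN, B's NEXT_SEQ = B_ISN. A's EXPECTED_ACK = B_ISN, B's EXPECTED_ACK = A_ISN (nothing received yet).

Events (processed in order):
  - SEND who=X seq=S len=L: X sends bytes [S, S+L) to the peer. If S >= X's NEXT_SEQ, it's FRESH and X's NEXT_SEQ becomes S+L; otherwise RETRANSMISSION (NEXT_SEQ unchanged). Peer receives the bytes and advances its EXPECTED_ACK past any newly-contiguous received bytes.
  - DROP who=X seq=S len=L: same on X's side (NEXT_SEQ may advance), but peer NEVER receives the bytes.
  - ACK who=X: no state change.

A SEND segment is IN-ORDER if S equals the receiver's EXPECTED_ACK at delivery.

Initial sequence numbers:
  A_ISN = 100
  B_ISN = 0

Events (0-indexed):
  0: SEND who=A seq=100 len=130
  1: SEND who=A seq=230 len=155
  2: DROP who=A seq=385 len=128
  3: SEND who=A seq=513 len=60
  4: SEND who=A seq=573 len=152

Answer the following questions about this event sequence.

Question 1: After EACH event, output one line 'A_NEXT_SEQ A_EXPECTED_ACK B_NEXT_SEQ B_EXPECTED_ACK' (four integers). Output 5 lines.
230 0 0 230
385 0 0 385
513 0 0 385
573 0 0 385
725 0 0 385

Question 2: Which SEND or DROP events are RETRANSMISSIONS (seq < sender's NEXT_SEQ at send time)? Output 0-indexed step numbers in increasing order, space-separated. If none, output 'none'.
Answer: none

Derivation:
Step 0: SEND seq=100 -> fresh
Step 1: SEND seq=230 -> fresh
Step 2: DROP seq=385 -> fresh
Step 3: SEND seq=513 -> fresh
Step 4: SEND seq=573 -> fresh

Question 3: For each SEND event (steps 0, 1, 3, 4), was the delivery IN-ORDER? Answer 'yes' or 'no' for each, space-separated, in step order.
Answer: yes yes no no

Derivation:
Step 0: SEND seq=100 -> in-order
Step 1: SEND seq=230 -> in-order
Step 3: SEND seq=513 -> out-of-order
Step 4: SEND seq=573 -> out-of-order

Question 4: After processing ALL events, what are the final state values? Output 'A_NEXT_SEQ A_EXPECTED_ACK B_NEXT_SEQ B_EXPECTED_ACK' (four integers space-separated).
Answer: 725 0 0 385

Derivation:
After event 0: A_seq=230 A_ack=0 B_seq=0 B_ack=230
After event 1: A_seq=385 A_ack=0 B_seq=0 B_ack=385
After event 2: A_seq=513 A_ack=0 B_seq=0 B_ack=385
After event 3: A_seq=573 A_ack=0 B_seq=0 B_ack=385
After event 4: A_seq=725 A_ack=0 B_seq=0 B_ack=385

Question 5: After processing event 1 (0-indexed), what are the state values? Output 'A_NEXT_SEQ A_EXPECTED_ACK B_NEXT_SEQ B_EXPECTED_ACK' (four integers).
After event 0: A_seq=230 A_ack=0 B_seq=0 B_ack=230
After event 1: A_seq=385 A_ack=0 B_seq=0 B_ack=385

385 0 0 385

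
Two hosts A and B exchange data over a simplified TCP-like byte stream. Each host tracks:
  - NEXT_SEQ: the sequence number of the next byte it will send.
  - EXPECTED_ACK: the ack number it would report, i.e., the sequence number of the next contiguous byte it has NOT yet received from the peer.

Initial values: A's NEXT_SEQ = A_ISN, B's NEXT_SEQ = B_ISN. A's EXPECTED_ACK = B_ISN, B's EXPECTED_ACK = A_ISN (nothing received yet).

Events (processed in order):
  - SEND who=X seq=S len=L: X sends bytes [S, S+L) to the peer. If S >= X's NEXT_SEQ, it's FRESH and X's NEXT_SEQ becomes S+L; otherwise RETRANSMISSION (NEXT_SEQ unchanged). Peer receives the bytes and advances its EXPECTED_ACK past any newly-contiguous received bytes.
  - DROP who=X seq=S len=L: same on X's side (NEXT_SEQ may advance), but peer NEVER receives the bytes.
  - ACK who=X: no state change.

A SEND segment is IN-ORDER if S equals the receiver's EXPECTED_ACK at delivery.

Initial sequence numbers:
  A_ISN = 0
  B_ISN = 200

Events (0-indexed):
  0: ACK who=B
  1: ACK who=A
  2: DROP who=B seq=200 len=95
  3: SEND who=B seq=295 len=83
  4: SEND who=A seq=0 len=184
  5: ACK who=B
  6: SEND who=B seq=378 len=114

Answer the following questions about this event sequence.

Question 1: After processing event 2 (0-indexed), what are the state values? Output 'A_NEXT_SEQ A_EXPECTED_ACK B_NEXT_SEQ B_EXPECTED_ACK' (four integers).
After event 0: A_seq=0 A_ack=200 B_seq=200 B_ack=0
After event 1: A_seq=0 A_ack=200 B_seq=200 B_ack=0
After event 2: A_seq=0 A_ack=200 B_seq=295 B_ack=0

0 200 295 0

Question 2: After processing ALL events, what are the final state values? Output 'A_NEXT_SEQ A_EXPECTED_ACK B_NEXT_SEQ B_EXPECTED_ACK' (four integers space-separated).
Answer: 184 200 492 184

Derivation:
After event 0: A_seq=0 A_ack=200 B_seq=200 B_ack=0
After event 1: A_seq=0 A_ack=200 B_seq=200 B_ack=0
After event 2: A_seq=0 A_ack=200 B_seq=295 B_ack=0
After event 3: A_seq=0 A_ack=200 B_seq=378 B_ack=0
After event 4: A_seq=184 A_ack=200 B_seq=378 B_ack=184
After event 5: A_seq=184 A_ack=200 B_seq=378 B_ack=184
After event 6: A_seq=184 A_ack=200 B_seq=492 B_ack=184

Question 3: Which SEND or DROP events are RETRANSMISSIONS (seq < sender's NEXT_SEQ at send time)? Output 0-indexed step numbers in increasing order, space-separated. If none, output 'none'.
Answer: none

Derivation:
Step 2: DROP seq=200 -> fresh
Step 3: SEND seq=295 -> fresh
Step 4: SEND seq=0 -> fresh
Step 6: SEND seq=378 -> fresh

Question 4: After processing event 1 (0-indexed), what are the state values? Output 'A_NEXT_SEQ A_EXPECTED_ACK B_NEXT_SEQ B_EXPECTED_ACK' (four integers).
After event 0: A_seq=0 A_ack=200 B_seq=200 B_ack=0
After event 1: A_seq=0 A_ack=200 B_seq=200 B_ack=0

0 200 200 0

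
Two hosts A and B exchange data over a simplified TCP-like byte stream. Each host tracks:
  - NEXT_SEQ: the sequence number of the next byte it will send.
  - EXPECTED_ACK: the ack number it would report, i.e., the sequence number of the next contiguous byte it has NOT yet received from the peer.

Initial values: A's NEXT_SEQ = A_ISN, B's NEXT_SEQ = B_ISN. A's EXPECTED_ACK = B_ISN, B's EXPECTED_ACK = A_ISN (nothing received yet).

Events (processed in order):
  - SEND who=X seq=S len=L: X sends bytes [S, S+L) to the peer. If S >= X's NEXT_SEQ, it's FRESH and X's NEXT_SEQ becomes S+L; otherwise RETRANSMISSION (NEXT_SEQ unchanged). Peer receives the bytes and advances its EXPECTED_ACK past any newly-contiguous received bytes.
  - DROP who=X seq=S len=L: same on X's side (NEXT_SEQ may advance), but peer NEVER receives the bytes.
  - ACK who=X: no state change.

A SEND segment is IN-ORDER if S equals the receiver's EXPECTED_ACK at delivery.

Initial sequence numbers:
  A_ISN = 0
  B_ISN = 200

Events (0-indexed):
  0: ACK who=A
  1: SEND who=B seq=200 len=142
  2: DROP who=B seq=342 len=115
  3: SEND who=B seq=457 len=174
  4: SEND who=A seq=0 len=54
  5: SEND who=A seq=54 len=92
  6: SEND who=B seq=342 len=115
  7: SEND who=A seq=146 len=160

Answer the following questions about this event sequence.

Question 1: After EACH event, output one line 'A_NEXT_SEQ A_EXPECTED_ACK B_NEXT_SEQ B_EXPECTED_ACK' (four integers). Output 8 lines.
0 200 200 0
0 342 342 0
0 342 457 0
0 342 631 0
54 342 631 54
146 342 631 146
146 631 631 146
306 631 631 306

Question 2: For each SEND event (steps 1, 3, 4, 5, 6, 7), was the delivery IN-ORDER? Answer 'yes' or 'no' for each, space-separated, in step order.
Step 1: SEND seq=200 -> in-order
Step 3: SEND seq=457 -> out-of-order
Step 4: SEND seq=0 -> in-order
Step 5: SEND seq=54 -> in-order
Step 6: SEND seq=342 -> in-order
Step 7: SEND seq=146 -> in-order

Answer: yes no yes yes yes yes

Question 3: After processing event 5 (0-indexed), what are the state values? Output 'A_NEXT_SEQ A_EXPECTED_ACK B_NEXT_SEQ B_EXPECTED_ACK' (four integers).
After event 0: A_seq=0 A_ack=200 B_seq=200 B_ack=0
After event 1: A_seq=0 A_ack=342 B_seq=342 B_ack=0
After event 2: A_seq=0 A_ack=342 B_seq=457 B_ack=0
After event 3: A_seq=0 A_ack=342 B_seq=631 B_ack=0
After event 4: A_seq=54 A_ack=342 B_seq=631 B_ack=54
After event 5: A_seq=146 A_ack=342 B_seq=631 B_ack=146

146 342 631 146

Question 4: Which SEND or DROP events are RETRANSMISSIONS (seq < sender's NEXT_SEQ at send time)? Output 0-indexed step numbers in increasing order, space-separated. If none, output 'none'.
Answer: 6

Derivation:
Step 1: SEND seq=200 -> fresh
Step 2: DROP seq=342 -> fresh
Step 3: SEND seq=457 -> fresh
Step 4: SEND seq=0 -> fresh
Step 5: SEND seq=54 -> fresh
Step 6: SEND seq=342 -> retransmit
Step 7: SEND seq=146 -> fresh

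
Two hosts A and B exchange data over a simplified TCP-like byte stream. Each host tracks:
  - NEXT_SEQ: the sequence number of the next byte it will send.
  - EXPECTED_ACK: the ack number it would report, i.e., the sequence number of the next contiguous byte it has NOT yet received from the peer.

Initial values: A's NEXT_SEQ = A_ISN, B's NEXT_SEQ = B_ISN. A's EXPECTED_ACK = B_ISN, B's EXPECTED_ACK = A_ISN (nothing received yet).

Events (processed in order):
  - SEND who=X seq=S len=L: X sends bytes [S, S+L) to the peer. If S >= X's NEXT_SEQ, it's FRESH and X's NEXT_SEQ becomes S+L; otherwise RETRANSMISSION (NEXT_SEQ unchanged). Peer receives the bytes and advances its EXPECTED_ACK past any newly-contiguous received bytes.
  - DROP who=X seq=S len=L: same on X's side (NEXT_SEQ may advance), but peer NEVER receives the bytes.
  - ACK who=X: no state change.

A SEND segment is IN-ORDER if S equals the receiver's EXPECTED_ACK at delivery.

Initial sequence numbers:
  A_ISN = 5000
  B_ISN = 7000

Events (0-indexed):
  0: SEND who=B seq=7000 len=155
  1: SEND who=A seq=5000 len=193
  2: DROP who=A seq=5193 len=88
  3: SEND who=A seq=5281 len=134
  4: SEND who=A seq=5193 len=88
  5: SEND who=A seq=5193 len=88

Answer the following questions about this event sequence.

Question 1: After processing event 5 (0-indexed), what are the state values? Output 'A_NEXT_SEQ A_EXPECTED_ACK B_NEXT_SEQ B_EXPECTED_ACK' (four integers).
After event 0: A_seq=5000 A_ack=7155 B_seq=7155 B_ack=5000
After event 1: A_seq=5193 A_ack=7155 B_seq=7155 B_ack=5193
After event 2: A_seq=5281 A_ack=7155 B_seq=7155 B_ack=5193
After event 3: A_seq=5415 A_ack=7155 B_seq=7155 B_ack=5193
After event 4: A_seq=5415 A_ack=7155 B_seq=7155 B_ack=5415
After event 5: A_seq=5415 A_ack=7155 B_seq=7155 B_ack=5415

5415 7155 7155 5415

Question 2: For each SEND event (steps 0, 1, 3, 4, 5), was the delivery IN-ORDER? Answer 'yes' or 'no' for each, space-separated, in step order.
Answer: yes yes no yes no

Derivation:
Step 0: SEND seq=7000 -> in-order
Step 1: SEND seq=5000 -> in-order
Step 3: SEND seq=5281 -> out-of-order
Step 4: SEND seq=5193 -> in-order
Step 5: SEND seq=5193 -> out-of-order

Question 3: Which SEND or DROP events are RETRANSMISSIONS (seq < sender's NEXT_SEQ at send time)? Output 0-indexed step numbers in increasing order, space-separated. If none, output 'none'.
Answer: 4 5

Derivation:
Step 0: SEND seq=7000 -> fresh
Step 1: SEND seq=5000 -> fresh
Step 2: DROP seq=5193 -> fresh
Step 3: SEND seq=5281 -> fresh
Step 4: SEND seq=5193 -> retransmit
Step 5: SEND seq=5193 -> retransmit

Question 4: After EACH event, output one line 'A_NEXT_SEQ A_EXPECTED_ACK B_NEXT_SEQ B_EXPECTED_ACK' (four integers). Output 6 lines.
5000 7155 7155 5000
5193 7155 7155 5193
5281 7155 7155 5193
5415 7155 7155 5193
5415 7155 7155 5415
5415 7155 7155 5415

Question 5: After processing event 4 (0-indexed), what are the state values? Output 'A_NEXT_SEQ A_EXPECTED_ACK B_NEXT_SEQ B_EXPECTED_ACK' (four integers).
After event 0: A_seq=5000 A_ack=7155 B_seq=7155 B_ack=5000
After event 1: A_seq=5193 A_ack=7155 B_seq=7155 B_ack=5193
After event 2: A_seq=5281 A_ack=7155 B_seq=7155 B_ack=5193
After event 3: A_seq=5415 A_ack=7155 B_seq=7155 B_ack=5193
After event 4: A_seq=5415 A_ack=7155 B_seq=7155 B_ack=5415

5415 7155 7155 5415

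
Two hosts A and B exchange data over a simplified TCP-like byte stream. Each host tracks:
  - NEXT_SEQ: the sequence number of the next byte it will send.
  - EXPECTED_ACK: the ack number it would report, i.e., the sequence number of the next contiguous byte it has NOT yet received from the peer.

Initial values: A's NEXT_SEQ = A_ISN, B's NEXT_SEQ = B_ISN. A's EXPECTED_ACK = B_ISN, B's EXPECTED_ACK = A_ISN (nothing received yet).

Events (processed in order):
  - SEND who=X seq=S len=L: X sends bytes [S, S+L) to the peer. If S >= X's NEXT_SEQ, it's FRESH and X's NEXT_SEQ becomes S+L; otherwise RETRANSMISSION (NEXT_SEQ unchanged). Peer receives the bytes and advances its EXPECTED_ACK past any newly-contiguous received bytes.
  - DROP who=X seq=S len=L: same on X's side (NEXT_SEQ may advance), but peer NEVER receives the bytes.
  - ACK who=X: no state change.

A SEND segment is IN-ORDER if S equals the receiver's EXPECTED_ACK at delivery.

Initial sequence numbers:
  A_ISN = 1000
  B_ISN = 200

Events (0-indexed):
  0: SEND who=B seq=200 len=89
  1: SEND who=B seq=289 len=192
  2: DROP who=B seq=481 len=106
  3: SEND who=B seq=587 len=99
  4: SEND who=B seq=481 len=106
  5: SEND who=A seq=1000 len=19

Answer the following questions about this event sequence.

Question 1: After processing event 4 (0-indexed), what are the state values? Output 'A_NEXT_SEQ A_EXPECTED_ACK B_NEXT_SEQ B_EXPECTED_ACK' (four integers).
After event 0: A_seq=1000 A_ack=289 B_seq=289 B_ack=1000
After event 1: A_seq=1000 A_ack=481 B_seq=481 B_ack=1000
After event 2: A_seq=1000 A_ack=481 B_seq=587 B_ack=1000
After event 3: A_seq=1000 A_ack=481 B_seq=686 B_ack=1000
After event 4: A_seq=1000 A_ack=686 B_seq=686 B_ack=1000

1000 686 686 1000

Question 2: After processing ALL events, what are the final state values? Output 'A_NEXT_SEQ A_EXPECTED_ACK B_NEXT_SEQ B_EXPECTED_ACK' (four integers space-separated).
Answer: 1019 686 686 1019

Derivation:
After event 0: A_seq=1000 A_ack=289 B_seq=289 B_ack=1000
After event 1: A_seq=1000 A_ack=481 B_seq=481 B_ack=1000
After event 2: A_seq=1000 A_ack=481 B_seq=587 B_ack=1000
After event 3: A_seq=1000 A_ack=481 B_seq=686 B_ack=1000
After event 4: A_seq=1000 A_ack=686 B_seq=686 B_ack=1000
After event 5: A_seq=1019 A_ack=686 B_seq=686 B_ack=1019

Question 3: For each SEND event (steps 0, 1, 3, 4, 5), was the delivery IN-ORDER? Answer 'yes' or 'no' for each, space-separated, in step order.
Step 0: SEND seq=200 -> in-order
Step 1: SEND seq=289 -> in-order
Step 3: SEND seq=587 -> out-of-order
Step 4: SEND seq=481 -> in-order
Step 5: SEND seq=1000 -> in-order

Answer: yes yes no yes yes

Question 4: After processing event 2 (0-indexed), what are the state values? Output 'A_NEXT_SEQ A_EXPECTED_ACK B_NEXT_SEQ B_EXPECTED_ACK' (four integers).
After event 0: A_seq=1000 A_ack=289 B_seq=289 B_ack=1000
After event 1: A_seq=1000 A_ack=481 B_seq=481 B_ack=1000
After event 2: A_seq=1000 A_ack=481 B_seq=587 B_ack=1000

1000 481 587 1000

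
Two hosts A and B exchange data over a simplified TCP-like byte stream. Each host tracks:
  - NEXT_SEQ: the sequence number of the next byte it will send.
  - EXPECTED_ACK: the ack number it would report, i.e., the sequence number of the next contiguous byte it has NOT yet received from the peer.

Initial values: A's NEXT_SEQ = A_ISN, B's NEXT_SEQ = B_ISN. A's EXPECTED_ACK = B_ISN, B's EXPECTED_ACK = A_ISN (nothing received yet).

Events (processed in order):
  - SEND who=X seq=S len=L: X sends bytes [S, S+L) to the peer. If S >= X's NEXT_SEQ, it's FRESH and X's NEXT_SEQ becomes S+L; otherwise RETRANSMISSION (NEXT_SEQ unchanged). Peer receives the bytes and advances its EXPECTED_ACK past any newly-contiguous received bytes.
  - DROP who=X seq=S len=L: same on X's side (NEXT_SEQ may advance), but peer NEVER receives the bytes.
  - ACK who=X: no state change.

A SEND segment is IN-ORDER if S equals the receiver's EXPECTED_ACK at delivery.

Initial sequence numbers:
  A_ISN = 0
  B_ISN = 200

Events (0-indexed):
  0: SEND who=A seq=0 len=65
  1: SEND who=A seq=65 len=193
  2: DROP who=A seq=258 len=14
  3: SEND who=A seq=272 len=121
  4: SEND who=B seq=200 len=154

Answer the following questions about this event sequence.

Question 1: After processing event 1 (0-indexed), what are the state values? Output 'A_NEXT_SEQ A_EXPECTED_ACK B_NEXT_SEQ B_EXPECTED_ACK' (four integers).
After event 0: A_seq=65 A_ack=200 B_seq=200 B_ack=65
After event 1: A_seq=258 A_ack=200 B_seq=200 B_ack=258

258 200 200 258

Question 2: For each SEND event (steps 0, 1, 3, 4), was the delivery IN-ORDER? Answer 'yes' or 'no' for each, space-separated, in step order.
Answer: yes yes no yes

Derivation:
Step 0: SEND seq=0 -> in-order
Step 1: SEND seq=65 -> in-order
Step 3: SEND seq=272 -> out-of-order
Step 4: SEND seq=200 -> in-order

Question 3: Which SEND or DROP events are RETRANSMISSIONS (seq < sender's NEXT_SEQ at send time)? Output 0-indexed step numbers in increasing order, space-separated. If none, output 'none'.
Answer: none

Derivation:
Step 0: SEND seq=0 -> fresh
Step 1: SEND seq=65 -> fresh
Step 2: DROP seq=258 -> fresh
Step 3: SEND seq=272 -> fresh
Step 4: SEND seq=200 -> fresh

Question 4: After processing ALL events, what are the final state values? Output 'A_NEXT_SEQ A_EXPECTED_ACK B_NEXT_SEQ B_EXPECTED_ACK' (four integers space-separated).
After event 0: A_seq=65 A_ack=200 B_seq=200 B_ack=65
After event 1: A_seq=258 A_ack=200 B_seq=200 B_ack=258
After event 2: A_seq=272 A_ack=200 B_seq=200 B_ack=258
After event 3: A_seq=393 A_ack=200 B_seq=200 B_ack=258
After event 4: A_seq=393 A_ack=354 B_seq=354 B_ack=258

Answer: 393 354 354 258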